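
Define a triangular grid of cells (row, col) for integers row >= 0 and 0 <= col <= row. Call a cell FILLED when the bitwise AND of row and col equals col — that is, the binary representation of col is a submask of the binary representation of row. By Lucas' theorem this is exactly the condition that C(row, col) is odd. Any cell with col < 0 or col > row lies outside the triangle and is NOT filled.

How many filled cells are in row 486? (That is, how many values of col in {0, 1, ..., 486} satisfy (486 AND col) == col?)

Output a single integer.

Answer: 64

Derivation:
486 in binary = 111100110
popcount(486) = number of 1-bits in 111100110 = 6
A col c satisfies (486 AND c) == c iff every set bit of c is also set in 486; each of the 6 set bits of 486 can independently be on or off in c.
count = 2^6 = 64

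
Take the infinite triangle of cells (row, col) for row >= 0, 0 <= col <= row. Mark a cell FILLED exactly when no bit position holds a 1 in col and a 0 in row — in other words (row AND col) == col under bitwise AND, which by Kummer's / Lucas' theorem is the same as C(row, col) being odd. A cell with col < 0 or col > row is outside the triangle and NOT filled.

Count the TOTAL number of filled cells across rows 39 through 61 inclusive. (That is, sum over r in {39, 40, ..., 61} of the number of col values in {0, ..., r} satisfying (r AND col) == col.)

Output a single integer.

Answer: 352

Derivation:
r39=100111 pc4: +16 =16
r40=101000 pc2: +4 =20
r41=101001 pc3: +8 =28
r42=101010 pc3: +8 =36
r43=101011 pc4: +16 =52
r44=101100 pc3: +8 =60
r45=101101 pc4: +16 =76
r46=101110 pc4: +16 =92
r47=101111 pc5: +32 =124
r48=110000 pc2: +4 =128
r49=110001 pc3: +8 =136
r50=110010 pc3: +8 =144
r51=110011 pc4: +16 =160
r52=110100 pc3: +8 =168
r53=110101 pc4: +16 =184
r54=110110 pc4: +16 =200
r55=110111 pc5: +32 =232
r56=111000 pc3: +8 =240
r57=111001 pc4: +16 =256
r58=111010 pc4: +16 =272
r59=111011 pc5: +32 =304
r60=111100 pc4: +16 =320
r61=111101 pc5: +32 =352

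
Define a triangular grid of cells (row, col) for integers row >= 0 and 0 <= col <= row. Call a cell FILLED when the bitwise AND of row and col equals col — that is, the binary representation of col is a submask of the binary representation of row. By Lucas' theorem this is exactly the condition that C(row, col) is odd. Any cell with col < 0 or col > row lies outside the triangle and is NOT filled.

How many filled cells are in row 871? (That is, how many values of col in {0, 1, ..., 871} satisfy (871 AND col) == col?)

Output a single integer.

871 in binary = 1101100111
popcount(871) = number of 1-bits in 1101100111 = 7
A col c satisfies (871 AND c) == c iff every set bit of c is also set in 871; each of the 7 set bits of 871 can independently be on or off in c.
count = 2^7 = 128

Answer: 128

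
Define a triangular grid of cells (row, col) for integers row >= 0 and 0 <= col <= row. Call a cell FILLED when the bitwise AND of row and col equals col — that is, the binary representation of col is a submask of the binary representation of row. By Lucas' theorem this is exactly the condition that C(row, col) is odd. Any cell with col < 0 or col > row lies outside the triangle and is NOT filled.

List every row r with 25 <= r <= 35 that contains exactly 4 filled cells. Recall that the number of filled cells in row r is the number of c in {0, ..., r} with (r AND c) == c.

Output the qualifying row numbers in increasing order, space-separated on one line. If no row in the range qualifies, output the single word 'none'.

Answer: 33 34

Derivation:
Row r has 2^popcount(r) filled cells, so we need popcount(r) = log2(4) = 2.
Scan r = 25..35 and keep those with exactly 2 one-bits:
r=25=11001 popcount=3 -> skip
r=26=11010 popcount=3 -> skip
r=27=11011 popcount=4 -> skip
r=28=11100 popcount=3 -> skip
r=29=11101 popcount=4 -> skip
r=30=11110 popcount=4 -> skip
r=31=11111 popcount=5 -> skip
r=32=100000 popcount=1 -> skip
r=33=100001 popcount=2 -> KEEP
r=34=100010 popcount=2 -> KEEP
r=35=100011 popcount=3 -> skip
Kept rows: 33 34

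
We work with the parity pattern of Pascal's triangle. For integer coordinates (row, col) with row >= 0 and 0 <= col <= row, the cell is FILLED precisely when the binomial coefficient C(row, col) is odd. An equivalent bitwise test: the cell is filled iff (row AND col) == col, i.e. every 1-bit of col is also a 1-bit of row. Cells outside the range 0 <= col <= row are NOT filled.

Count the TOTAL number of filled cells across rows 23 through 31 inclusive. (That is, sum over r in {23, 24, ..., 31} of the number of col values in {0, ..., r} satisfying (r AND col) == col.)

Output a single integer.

r23=10111 pc4: +16 =16
r24=11000 pc2: +4 =20
r25=11001 pc3: +8 =28
r26=11010 pc3: +8 =36
r27=11011 pc4: +16 =52
r28=11100 pc3: +8 =60
r29=11101 pc4: +16 =76
r30=11110 pc4: +16 =92
r31=11111 pc5: +32 =124

Answer: 124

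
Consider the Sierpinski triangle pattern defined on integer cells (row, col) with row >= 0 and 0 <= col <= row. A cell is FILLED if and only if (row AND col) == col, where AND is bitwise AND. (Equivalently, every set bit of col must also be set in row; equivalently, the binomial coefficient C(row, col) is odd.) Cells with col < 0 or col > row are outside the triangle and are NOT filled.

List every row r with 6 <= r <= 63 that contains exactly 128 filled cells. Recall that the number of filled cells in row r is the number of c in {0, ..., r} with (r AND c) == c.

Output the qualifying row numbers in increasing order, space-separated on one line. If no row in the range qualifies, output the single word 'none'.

Row r has 2^popcount(r) filled cells, so we need popcount(r) = log2(128) = 7.
Scan r = 6..63 and keep those with exactly 7 one-bits:
r=6=110 popcount=2 -> skip
r=7=111 popcount=3 -> skip
r=8=1000 popcount=1 -> skip
r=9=1001 popcount=2 -> skip
r=10=1010 popcount=2 -> skip
r=11=1011 popcount=3 -> skip
r=12=1100 popcount=2 -> skip
r=13=1101 popcount=3 -> skip
r=14=1110 popcount=3 -> skip
r=15=1111 popcount=4 -> skip
r=16=10000 popcount=1 -> skip
r=17=10001 popcount=2 -> skip
r=18=10010 popcount=2 -> skip
r=19=10011 popcount=3 -> skip
r=20=10100 popcount=2 -> skip
r=21=10101 popcount=3 -> skip
r=22=10110 popcount=3 -> skip
r=23=10111 popcount=4 -> skip
r=24=11000 popcount=2 -> skip
r=25=11001 popcount=3 -> skip
r=26=11010 popcount=3 -> skip
r=27=11011 popcount=4 -> skip
r=28=11100 popcount=3 -> skip
r=29=11101 popcount=4 -> skip
r=30=11110 popcount=4 -> skip
r=31=11111 popcount=5 -> skip
r=32=100000 popcount=1 -> skip
r=33=100001 popcount=2 -> skip
r=34=100010 popcount=2 -> skip
r=35=100011 popcount=3 -> skip
r=36=100100 popcount=2 -> skip
r=37=100101 popcount=3 -> skip
r=38=100110 popcount=3 -> skip
r=39=100111 popcount=4 -> skip
r=40=101000 popcount=2 -> skip
r=41=101001 popcount=3 -> skip
r=42=101010 popcount=3 -> skip
r=43=101011 popcount=4 -> skip
r=44=101100 popcount=3 -> skip
r=45=101101 popcount=4 -> skip
r=46=101110 popcount=4 -> skip
r=47=101111 popcount=5 -> skip
r=48=110000 popcount=2 -> skip
r=49=110001 popcount=3 -> skip
r=50=110010 popcount=3 -> skip
r=51=110011 popcount=4 -> skip
r=52=110100 popcount=3 -> skip
r=53=110101 popcount=4 -> skip
r=54=110110 popcount=4 -> skip
r=55=110111 popcount=5 -> skip
r=56=111000 popcount=3 -> skip
r=57=111001 popcount=4 -> skip
r=58=111010 popcount=4 -> skip
r=59=111011 popcount=5 -> skip
r=60=111100 popcount=4 -> skip
r=61=111101 popcount=5 -> skip
r=62=111110 popcount=5 -> skip
r=63=111111 popcount=6 -> skip
Kept rows: none

Answer: none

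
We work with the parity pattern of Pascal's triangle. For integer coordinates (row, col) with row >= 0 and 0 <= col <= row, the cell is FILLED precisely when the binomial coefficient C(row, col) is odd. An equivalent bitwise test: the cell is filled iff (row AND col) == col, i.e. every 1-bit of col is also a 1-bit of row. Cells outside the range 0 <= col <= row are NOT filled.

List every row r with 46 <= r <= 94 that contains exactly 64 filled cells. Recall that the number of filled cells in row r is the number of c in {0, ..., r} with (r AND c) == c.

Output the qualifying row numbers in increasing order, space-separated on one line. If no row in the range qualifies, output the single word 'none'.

Answer: 63

Derivation:
Row r has 2^popcount(r) filled cells, so we need popcount(r) = log2(64) = 6.
Scan r = 46..94 and keep those with exactly 6 one-bits:
r=46=101110 popcount=4 -> skip
r=47=101111 popcount=5 -> skip
r=48=110000 popcount=2 -> skip
r=49=110001 popcount=3 -> skip
r=50=110010 popcount=3 -> skip
r=51=110011 popcount=4 -> skip
r=52=110100 popcount=3 -> skip
r=53=110101 popcount=4 -> skip
r=54=110110 popcount=4 -> skip
r=55=110111 popcount=5 -> skip
r=56=111000 popcount=3 -> skip
r=57=111001 popcount=4 -> skip
r=58=111010 popcount=4 -> skip
r=59=111011 popcount=5 -> skip
r=60=111100 popcount=4 -> skip
r=61=111101 popcount=5 -> skip
r=62=111110 popcount=5 -> skip
r=63=111111 popcount=6 -> KEEP
r=64=1000000 popcount=1 -> skip
r=65=1000001 popcount=2 -> skip
r=66=1000010 popcount=2 -> skip
r=67=1000011 popcount=3 -> skip
r=68=1000100 popcount=2 -> skip
r=69=1000101 popcount=3 -> skip
r=70=1000110 popcount=3 -> skip
r=71=1000111 popcount=4 -> skip
r=72=1001000 popcount=2 -> skip
r=73=1001001 popcount=3 -> skip
r=74=1001010 popcount=3 -> skip
r=75=1001011 popcount=4 -> skip
r=76=1001100 popcount=3 -> skip
r=77=1001101 popcount=4 -> skip
r=78=1001110 popcount=4 -> skip
r=79=1001111 popcount=5 -> skip
r=80=1010000 popcount=2 -> skip
r=81=1010001 popcount=3 -> skip
r=82=1010010 popcount=3 -> skip
r=83=1010011 popcount=4 -> skip
r=84=1010100 popcount=3 -> skip
r=85=1010101 popcount=4 -> skip
r=86=1010110 popcount=4 -> skip
r=87=1010111 popcount=5 -> skip
r=88=1011000 popcount=3 -> skip
r=89=1011001 popcount=4 -> skip
r=90=1011010 popcount=4 -> skip
r=91=1011011 popcount=5 -> skip
r=92=1011100 popcount=4 -> skip
r=93=1011101 popcount=5 -> skip
r=94=1011110 popcount=5 -> skip
Kept rows: 63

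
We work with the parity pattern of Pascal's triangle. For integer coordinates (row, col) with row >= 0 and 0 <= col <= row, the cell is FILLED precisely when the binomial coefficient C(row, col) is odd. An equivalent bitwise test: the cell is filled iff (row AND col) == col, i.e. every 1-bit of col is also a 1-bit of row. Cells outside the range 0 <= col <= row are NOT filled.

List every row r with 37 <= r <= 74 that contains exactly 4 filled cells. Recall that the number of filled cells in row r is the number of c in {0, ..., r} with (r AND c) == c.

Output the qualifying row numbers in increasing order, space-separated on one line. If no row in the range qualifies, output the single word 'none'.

Answer: 40 48 65 66 68 72

Derivation:
Row r has 2^popcount(r) filled cells, so we need popcount(r) = log2(4) = 2.
Scan r = 37..74 and keep those with exactly 2 one-bits:
r=37=100101 popcount=3 -> skip
r=38=100110 popcount=3 -> skip
r=39=100111 popcount=4 -> skip
r=40=101000 popcount=2 -> KEEP
r=41=101001 popcount=3 -> skip
r=42=101010 popcount=3 -> skip
r=43=101011 popcount=4 -> skip
r=44=101100 popcount=3 -> skip
r=45=101101 popcount=4 -> skip
r=46=101110 popcount=4 -> skip
r=47=101111 popcount=5 -> skip
r=48=110000 popcount=2 -> KEEP
r=49=110001 popcount=3 -> skip
r=50=110010 popcount=3 -> skip
r=51=110011 popcount=4 -> skip
r=52=110100 popcount=3 -> skip
r=53=110101 popcount=4 -> skip
r=54=110110 popcount=4 -> skip
r=55=110111 popcount=5 -> skip
r=56=111000 popcount=3 -> skip
r=57=111001 popcount=4 -> skip
r=58=111010 popcount=4 -> skip
r=59=111011 popcount=5 -> skip
r=60=111100 popcount=4 -> skip
r=61=111101 popcount=5 -> skip
r=62=111110 popcount=5 -> skip
r=63=111111 popcount=6 -> skip
r=64=1000000 popcount=1 -> skip
r=65=1000001 popcount=2 -> KEEP
r=66=1000010 popcount=2 -> KEEP
r=67=1000011 popcount=3 -> skip
r=68=1000100 popcount=2 -> KEEP
r=69=1000101 popcount=3 -> skip
r=70=1000110 popcount=3 -> skip
r=71=1000111 popcount=4 -> skip
r=72=1001000 popcount=2 -> KEEP
r=73=1001001 popcount=3 -> skip
r=74=1001010 popcount=3 -> skip
Kept rows: 40 48 65 66 68 72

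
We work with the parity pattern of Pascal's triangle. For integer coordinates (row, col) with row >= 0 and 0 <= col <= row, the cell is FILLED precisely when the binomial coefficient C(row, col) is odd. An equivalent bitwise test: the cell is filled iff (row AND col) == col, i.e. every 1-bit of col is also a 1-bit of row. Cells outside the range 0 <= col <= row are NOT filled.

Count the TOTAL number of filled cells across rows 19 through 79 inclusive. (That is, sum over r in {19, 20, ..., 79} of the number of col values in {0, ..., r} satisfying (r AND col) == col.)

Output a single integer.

r19=10011 pc3: +8 =8
r20=10100 pc2: +4 =12
r21=10101 pc3: +8 =20
r22=10110 pc3: +8 =28
r23=10111 pc4: +16 =44
r24=11000 pc2: +4 =48
r25=11001 pc3: +8 =56
r26=11010 pc3: +8 =64
r27=11011 pc4: +16 =80
r28=11100 pc3: +8 =88
r29=11101 pc4: +16 =104
r30=11110 pc4: +16 =120
r31=11111 pc5: +32 =152
r32=100000 pc1: +2 =154
r33=100001 pc2: +4 =158
r34=100010 pc2: +4 =162
r35=100011 pc3: +8 =170
r36=100100 pc2: +4 =174
r37=100101 pc3: +8 =182
r38=100110 pc3: +8 =190
r39=100111 pc4: +16 =206
r40=101000 pc2: +4 =210
r41=101001 pc3: +8 =218
r42=101010 pc3: +8 =226
r43=101011 pc4: +16 =242
r44=101100 pc3: +8 =250
r45=101101 pc4: +16 =266
r46=101110 pc4: +16 =282
r47=101111 pc5: +32 =314
r48=110000 pc2: +4 =318
r49=110001 pc3: +8 =326
r50=110010 pc3: +8 =334
r51=110011 pc4: +16 =350
r52=110100 pc3: +8 =358
r53=110101 pc4: +16 =374
r54=110110 pc4: +16 =390
r55=110111 pc5: +32 =422
r56=111000 pc3: +8 =430
r57=111001 pc4: +16 =446
r58=111010 pc4: +16 =462
r59=111011 pc5: +32 =494
r60=111100 pc4: +16 =510
r61=111101 pc5: +32 =542
r62=111110 pc5: +32 =574
r63=111111 pc6: +64 =638
r64=1000000 pc1: +2 =640
r65=1000001 pc2: +4 =644
r66=1000010 pc2: +4 =648
r67=1000011 pc3: +8 =656
r68=1000100 pc2: +4 =660
r69=1000101 pc3: +8 =668
r70=1000110 pc3: +8 =676
r71=1000111 pc4: +16 =692
r72=1001000 pc2: +4 =696
r73=1001001 pc3: +8 =704
r74=1001010 pc3: +8 =712
r75=1001011 pc4: +16 =728
r76=1001100 pc3: +8 =736
r77=1001101 pc4: +16 =752
r78=1001110 pc4: +16 =768
r79=1001111 pc5: +32 =800

Answer: 800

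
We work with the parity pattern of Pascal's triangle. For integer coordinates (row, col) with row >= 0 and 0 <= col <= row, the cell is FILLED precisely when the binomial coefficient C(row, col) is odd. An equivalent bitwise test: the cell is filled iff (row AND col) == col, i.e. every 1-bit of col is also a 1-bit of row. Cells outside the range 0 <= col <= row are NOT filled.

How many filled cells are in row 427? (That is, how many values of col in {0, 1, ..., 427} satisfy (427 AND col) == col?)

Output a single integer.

Answer: 64

Derivation:
427 in binary = 110101011
popcount(427) = number of 1-bits in 110101011 = 6
A col c satisfies (427 AND c) == c iff every set bit of c is also set in 427; each of the 6 set bits of 427 can independently be on or off in c.
count = 2^6 = 64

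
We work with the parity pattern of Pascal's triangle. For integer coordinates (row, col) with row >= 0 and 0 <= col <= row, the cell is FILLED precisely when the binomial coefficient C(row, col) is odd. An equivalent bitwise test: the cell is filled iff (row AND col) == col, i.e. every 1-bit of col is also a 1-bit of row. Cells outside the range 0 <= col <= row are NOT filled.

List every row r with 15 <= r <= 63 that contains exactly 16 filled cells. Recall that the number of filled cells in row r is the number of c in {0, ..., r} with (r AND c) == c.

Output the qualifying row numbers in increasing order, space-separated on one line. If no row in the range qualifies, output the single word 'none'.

Answer: 15 23 27 29 30 39 43 45 46 51 53 54 57 58 60

Derivation:
Row r has 2^popcount(r) filled cells, so we need popcount(r) = log2(16) = 4.
Scan r = 15..63 and keep those with exactly 4 one-bits:
r=15=1111 popcount=4 -> KEEP
r=16=10000 popcount=1 -> skip
r=17=10001 popcount=2 -> skip
r=18=10010 popcount=2 -> skip
r=19=10011 popcount=3 -> skip
r=20=10100 popcount=2 -> skip
r=21=10101 popcount=3 -> skip
r=22=10110 popcount=3 -> skip
r=23=10111 popcount=4 -> KEEP
r=24=11000 popcount=2 -> skip
r=25=11001 popcount=3 -> skip
r=26=11010 popcount=3 -> skip
r=27=11011 popcount=4 -> KEEP
r=28=11100 popcount=3 -> skip
r=29=11101 popcount=4 -> KEEP
r=30=11110 popcount=4 -> KEEP
r=31=11111 popcount=5 -> skip
r=32=100000 popcount=1 -> skip
r=33=100001 popcount=2 -> skip
r=34=100010 popcount=2 -> skip
r=35=100011 popcount=3 -> skip
r=36=100100 popcount=2 -> skip
r=37=100101 popcount=3 -> skip
r=38=100110 popcount=3 -> skip
r=39=100111 popcount=4 -> KEEP
r=40=101000 popcount=2 -> skip
r=41=101001 popcount=3 -> skip
r=42=101010 popcount=3 -> skip
r=43=101011 popcount=4 -> KEEP
r=44=101100 popcount=3 -> skip
r=45=101101 popcount=4 -> KEEP
r=46=101110 popcount=4 -> KEEP
r=47=101111 popcount=5 -> skip
r=48=110000 popcount=2 -> skip
r=49=110001 popcount=3 -> skip
r=50=110010 popcount=3 -> skip
r=51=110011 popcount=4 -> KEEP
r=52=110100 popcount=3 -> skip
r=53=110101 popcount=4 -> KEEP
r=54=110110 popcount=4 -> KEEP
r=55=110111 popcount=5 -> skip
r=56=111000 popcount=3 -> skip
r=57=111001 popcount=4 -> KEEP
r=58=111010 popcount=4 -> KEEP
r=59=111011 popcount=5 -> skip
r=60=111100 popcount=4 -> KEEP
r=61=111101 popcount=5 -> skip
r=62=111110 popcount=5 -> skip
r=63=111111 popcount=6 -> skip
Kept rows: 15 23 27 29 30 39 43 45 46 51 53 54 57 58 60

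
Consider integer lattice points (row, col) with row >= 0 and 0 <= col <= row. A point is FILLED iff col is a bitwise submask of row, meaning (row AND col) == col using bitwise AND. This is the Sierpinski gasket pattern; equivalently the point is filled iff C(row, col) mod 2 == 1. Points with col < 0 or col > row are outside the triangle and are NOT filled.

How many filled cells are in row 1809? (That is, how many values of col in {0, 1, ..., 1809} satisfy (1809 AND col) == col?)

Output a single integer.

Answer: 32

Derivation:
1809 in binary = 11100010001
popcount(1809) = number of 1-bits in 11100010001 = 5
A col c satisfies (1809 AND c) == c iff every set bit of c is also set in 1809; each of the 5 set bits of 1809 can independently be on or off in c.
count = 2^5 = 32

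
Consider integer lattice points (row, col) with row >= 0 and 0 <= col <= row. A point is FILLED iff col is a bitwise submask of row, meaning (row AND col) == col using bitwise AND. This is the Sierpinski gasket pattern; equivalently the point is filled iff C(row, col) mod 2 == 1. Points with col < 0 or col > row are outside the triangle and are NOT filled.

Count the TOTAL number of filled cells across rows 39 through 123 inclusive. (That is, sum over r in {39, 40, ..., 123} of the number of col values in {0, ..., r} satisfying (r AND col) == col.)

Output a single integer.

r39=100111 pc4: +16 =16
r40=101000 pc2: +4 =20
r41=101001 pc3: +8 =28
r42=101010 pc3: +8 =36
r43=101011 pc4: +16 =52
r44=101100 pc3: +8 =60
r45=101101 pc4: +16 =76
r46=101110 pc4: +16 =92
r47=101111 pc5: +32 =124
r48=110000 pc2: +4 =128
r49=110001 pc3: +8 =136
r50=110010 pc3: +8 =144
r51=110011 pc4: +16 =160
r52=110100 pc3: +8 =168
r53=110101 pc4: +16 =184
r54=110110 pc4: +16 =200
r55=110111 pc5: +32 =232
r56=111000 pc3: +8 =240
r57=111001 pc4: +16 =256
r58=111010 pc4: +16 =272
r59=111011 pc5: +32 =304
r60=111100 pc4: +16 =320
r61=111101 pc5: +32 =352
r62=111110 pc5: +32 =384
r63=111111 pc6: +64 =448
r64=1000000 pc1: +2 =450
r65=1000001 pc2: +4 =454
r66=1000010 pc2: +4 =458
r67=1000011 pc3: +8 =466
r68=1000100 pc2: +4 =470
r69=1000101 pc3: +8 =478
r70=1000110 pc3: +8 =486
r71=1000111 pc4: +16 =502
r72=1001000 pc2: +4 =506
r73=1001001 pc3: +8 =514
r74=1001010 pc3: +8 =522
r75=1001011 pc4: +16 =538
r76=1001100 pc3: +8 =546
r77=1001101 pc4: +16 =562
r78=1001110 pc4: +16 =578
r79=1001111 pc5: +32 =610
r80=1010000 pc2: +4 =614
r81=1010001 pc3: +8 =622
r82=1010010 pc3: +8 =630
r83=1010011 pc4: +16 =646
r84=1010100 pc3: +8 =654
r85=1010101 pc4: +16 =670
r86=1010110 pc4: +16 =686
r87=1010111 pc5: +32 =718
r88=1011000 pc3: +8 =726
r89=1011001 pc4: +16 =742
r90=1011010 pc4: +16 =758
r91=1011011 pc5: +32 =790
r92=1011100 pc4: +16 =806
r93=1011101 pc5: +32 =838
r94=1011110 pc5: +32 =870
r95=1011111 pc6: +64 =934
r96=1100000 pc2: +4 =938
r97=1100001 pc3: +8 =946
r98=1100010 pc3: +8 =954
r99=1100011 pc4: +16 =970
r100=1100100 pc3: +8 =978
r101=1100101 pc4: +16 =994
r102=1100110 pc4: +16 =1010
r103=1100111 pc5: +32 =1042
r104=1101000 pc3: +8 =1050
r105=1101001 pc4: +16 =1066
r106=1101010 pc4: +16 =1082
r107=1101011 pc5: +32 =1114
r108=1101100 pc4: +16 =1130
r109=1101101 pc5: +32 =1162
r110=1101110 pc5: +32 =1194
r111=1101111 pc6: +64 =1258
r112=1110000 pc3: +8 =1266
r113=1110001 pc4: +16 =1282
r114=1110010 pc4: +16 =1298
r115=1110011 pc5: +32 =1330
r116=1110100 pc4: +16 =1346
r117=1110101 pc5: +32 =1378
r118=1110110 pc5: +32 =1410
r119=1110111 pc6: +64 =1474
r120=1111000 pc4: +16 =1490
r121=1111001 pc5: +32 =1522
r122=1111010 pc5: +32 =1554
r123=1111011 pc6: +64 =1618

Answer: 1618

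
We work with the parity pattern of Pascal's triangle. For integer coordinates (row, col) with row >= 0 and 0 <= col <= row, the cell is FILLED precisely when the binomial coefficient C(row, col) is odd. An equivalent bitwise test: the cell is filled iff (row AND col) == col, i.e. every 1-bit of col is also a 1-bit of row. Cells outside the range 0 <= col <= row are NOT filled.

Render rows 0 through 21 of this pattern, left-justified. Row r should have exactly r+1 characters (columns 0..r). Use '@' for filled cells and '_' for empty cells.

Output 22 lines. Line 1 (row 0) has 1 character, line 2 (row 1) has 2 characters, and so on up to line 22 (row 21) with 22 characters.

r0=0: @
r1=1: @@
r2=10: @_@
r3=11: @@@@
r4=100: @___@
r5=101: @@__@@
r6=110: @_@_@_@
r7=111: @@@@@@@@
r8=1000: @_______@
r9=1001: @@______@@
r10=1010: @_@_____@_@
r11=1011: @@@@____@@@@
r12=1100: @___@___@___@
r13=1101: @@__@@__@@__@@
r14=1110: @_@_@_@_@_@_@_@
r15=1111: @@@@@@@@@@@@@@@@
r16=10000: @_______________@
r17=10001: @@______________@@
r18=10010: @_@_____________@_@
r19=10011: @@@@____________@@@@
r20=10100: @___@___________@___@
r21=10101: @@__@@__________@@__@@

Answer: @
@@
@_@
@@@@
@___@
@@__@@
@_@_@_@
@@@@@@@@
@_______@
@@______@@
@_@_____@_@
@@@@____@@@@
@___@___@___@
@@__@@__@@__@@
@_@_@_@_@_@_@_@
@@@@@@@@@@@@@@@@
@_______________@
@@______________@@
@_@_____________@_@
@@@@____________@@@@
@___@___________@___@
@@__@@__________@@__@@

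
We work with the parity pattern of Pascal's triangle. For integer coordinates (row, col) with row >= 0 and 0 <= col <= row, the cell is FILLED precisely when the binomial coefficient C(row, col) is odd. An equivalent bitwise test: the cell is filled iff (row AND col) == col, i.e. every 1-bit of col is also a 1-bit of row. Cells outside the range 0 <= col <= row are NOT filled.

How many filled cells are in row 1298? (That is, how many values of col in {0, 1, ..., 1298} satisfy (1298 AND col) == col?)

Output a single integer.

Answer: 16

Derivation:
1298 in binary = 10100010010
popcount(1298) = number of 1-bits in 10100010010 = 4
A col c satisfies (1298 AND c) == c iff every set bit of c is also set in 1298; each of the 4 set bits of 1298 can independently be on or off in c.
count = 2^4 = 16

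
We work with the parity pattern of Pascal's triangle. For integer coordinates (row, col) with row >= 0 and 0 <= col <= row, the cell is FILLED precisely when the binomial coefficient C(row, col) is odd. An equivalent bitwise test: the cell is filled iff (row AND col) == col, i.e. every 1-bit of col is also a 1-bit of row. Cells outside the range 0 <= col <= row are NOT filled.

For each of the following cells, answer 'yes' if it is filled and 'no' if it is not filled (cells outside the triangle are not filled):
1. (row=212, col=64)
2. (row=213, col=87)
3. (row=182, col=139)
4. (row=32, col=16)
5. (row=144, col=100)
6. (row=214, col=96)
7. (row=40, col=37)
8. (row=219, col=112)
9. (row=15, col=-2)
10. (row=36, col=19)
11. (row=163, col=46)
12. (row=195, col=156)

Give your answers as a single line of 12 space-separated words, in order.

(212,64): row=0b11010100, col=0b1000000, row AND col = 0b1000000 = 64; 64 == 64 -> filled
(213,87): row=0b11010101, col=0b1010111, row AND col = 0b1010101 = 85; 85 != 87 -> empty
(182,139): row=0b10110110, col=0b10001011, row AND col = 0b10000010 = 130; 130 != 139 -> empty
(32,16): row=0b100000, col=0b10000, row AND col = 0b0 = 0; 0 != 16 -> empty
(144,100): row=0b10010000, col=0b1100100, row AND col = 0b0 = 0; 0 != 100 -> empty
(214,96): row=0b11010110, col=0b1100000, row AND col = 0b1000000 = 64; 64 != 96 -> empty
(40,37): row=0b101000, col=0b100101, row AND col = 0b100000 = 32; 32 != 37 -> empty
(219,112): row=0b11011011, col=0b1110000, row AND col = 0b1010000 = 80; 80 != 112 -> empty
(15,-2): col outside [0, 15] -> not filled
(36,19): row=0b100100, col=0b10011, row AND col = 0b0 = 0; 0 != 19 -> empty
(163,46): row=0b10100011, col=0b101110, row AND col = 0b100010 = 34; 34 != 46 -> empty
(195,156): row=0b11000011, col=0b10011100, row AND col = 0b10000000 = 128; 128 != 156 -> empty

Answer: yes no no no no no no no no no no no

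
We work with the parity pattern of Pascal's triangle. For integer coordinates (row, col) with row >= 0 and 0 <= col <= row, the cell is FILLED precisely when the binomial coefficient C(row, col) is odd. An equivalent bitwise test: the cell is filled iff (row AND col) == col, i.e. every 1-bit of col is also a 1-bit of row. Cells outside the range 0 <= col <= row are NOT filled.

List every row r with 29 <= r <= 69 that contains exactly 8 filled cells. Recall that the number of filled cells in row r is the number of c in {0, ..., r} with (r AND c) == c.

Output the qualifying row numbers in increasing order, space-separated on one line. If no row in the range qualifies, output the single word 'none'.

Row r has 2^popcount(r) filled cells, so we need popcount(r) = log2(8) = 3.
Scan r = 29..69 and keep those with exactly 3 one-bits:
r=29=11101 popcount=4 -> skip
r=30=11110 popcount=4 -> skip
r=31=11111 popcount=5 -> skip
r=32=100000 popcount=1 -> skip
r=33=100001 popcount=2 -> skip
r=34=100010 popcount=2 -> skip
r=35=100011 popcount=3 -> KEEP
r=36=100100 popcount=2 -> skip
r=37=100101 popcount=3 -> KEEP
r=38=100110 popcount=3 -> KEEP
r=39=100111 popcount=4 -> skip
r=40=101000 popcount=2 -> skip
r=41=101001 popcount=3 -> KEEP
r=42=101010 popcount=3 -> KEEP
r=43=101011 popcount=4 -> skip
r=44=101100 popcount=3 -> KEEP
r=45=101101 popcount=4 -> skip
r=46=101110 popcount=4 -> skip
r=47=101111 popcount=5 -> skip
r=48=110000 popcount=2 -> skip
r=49=110001 popcount=3 -> KEEP
r=50=110010 popcount=3 -> KEEP
r=51=110011 popcount=4 -> skip
r=52=110100 popcount=3 -> KEEP
r=53=110101 popcount=4 -> skip
r=54=110110 popcount=4 -> skip
r=55=110111 popcount=5 -> skip
r=56=111000 popcount=3 -> KEEP
r=57=111001 popcount=4 -> skip
r=58=111010 popcount=4 -> skip
r=59=111011 popcount=5 -> skip
r=60=111100 popcount=4 -> skip
r=61=111101 popcount=5 -> skip
r=62=111110 popcount=5 -> skip
r=63=111111 popcount=6 -> skip
r=64=1000000 popcount=1 -> skip
r=65=1000001 popcount=2 -> skip
r=66=1000010 popcount=2 -> skip
r=67=1000011 popcount=3 -> KEEP
r=68=1000100 popcount=2 -> skip
r=69=1000101 popcount=3 -> KEEP
Kept rows: 35 37 38 41 42 44 49 50 52 56 67 69

Answer: 35 37 38 41 42 44 49 50 52 56 67 69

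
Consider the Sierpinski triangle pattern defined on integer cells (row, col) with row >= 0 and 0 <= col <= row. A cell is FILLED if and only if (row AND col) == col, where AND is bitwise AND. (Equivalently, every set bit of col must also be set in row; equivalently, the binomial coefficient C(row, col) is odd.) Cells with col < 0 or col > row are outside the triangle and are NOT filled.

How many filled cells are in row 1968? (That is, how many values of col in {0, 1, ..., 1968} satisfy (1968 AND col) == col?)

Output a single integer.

Answer: 64

Derivation:
1968 in binary = 11110110000
popcount(1968) = number of 1-bits in 11110110000 = 6
A col c satisfies (1968 AND c) == c iff every set bit of c is also set in 1968; each of the 6 set bits of 1968 can independently be on or off in c.
count = 2^6 = 64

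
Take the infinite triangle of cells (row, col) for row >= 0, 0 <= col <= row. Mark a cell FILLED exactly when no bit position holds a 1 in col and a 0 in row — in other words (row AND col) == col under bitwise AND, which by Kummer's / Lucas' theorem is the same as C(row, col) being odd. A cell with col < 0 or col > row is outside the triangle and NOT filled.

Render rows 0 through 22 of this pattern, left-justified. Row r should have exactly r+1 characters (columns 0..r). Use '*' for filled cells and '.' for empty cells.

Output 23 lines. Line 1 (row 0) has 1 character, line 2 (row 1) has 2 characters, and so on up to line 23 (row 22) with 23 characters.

r0=0: *
r1=1: **
r2=10: *.*
r3=11: ****
r4=100: *...*
r5=101: **..**
r6=110: *.*.*.*
r7=111: ********
r8=1000: *.......*
r9=1001: **......**
r10=1010: *.*.....*.*
r11=1011: ****....****
r12=1100: *...*...*...*
r13=1101: **..**..**..**
r14=1110: *.*.*.*.*.*.*.*
r15=1111: ****************
r16=10000: *...............*
r17=10001: **..............**
r18=10010: *.*.............*.*
r19=10011: ****............****
r20=10100: *...*...........*...*
r21=10101: **..**..........**..**
r22=10110: *.*.*.*.........*.*.*.*

Answer: *
**
*.*
****
*...*
**..**
*.*.*.*
********
*.......*
**......**
*.*.....*.*
****....****
*...*...*...*
**..**..**..**
*.*.*.*.*.*.*.*
****************
*...............*
**..............**
*.*.............*.*
****............****
*...*...........*...*
**..**..........**..**
*.*.*.*.........*.*.*.*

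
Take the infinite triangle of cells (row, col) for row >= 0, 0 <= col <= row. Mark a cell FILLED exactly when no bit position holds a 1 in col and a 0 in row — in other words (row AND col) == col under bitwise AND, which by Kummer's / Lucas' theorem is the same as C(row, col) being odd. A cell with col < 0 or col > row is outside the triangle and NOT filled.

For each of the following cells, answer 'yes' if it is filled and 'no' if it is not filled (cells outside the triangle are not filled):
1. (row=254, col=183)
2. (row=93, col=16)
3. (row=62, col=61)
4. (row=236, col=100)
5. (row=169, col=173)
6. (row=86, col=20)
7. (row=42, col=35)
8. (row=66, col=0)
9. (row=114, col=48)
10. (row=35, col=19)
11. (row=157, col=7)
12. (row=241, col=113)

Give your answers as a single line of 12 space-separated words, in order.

(254,183): row=0b11111110, col=0b10110111, row AND col = 0b10110110 = 182; 182 != 183 -> empty
(93,16): row=0b1011101, col=0b10000, row AND col = 0b10000 = 16; 16 == 16 -> filled
(62,61): row=0b111110, col=0b111101, row AND col = 0b111100 = 60; 60 != 61 -> empty
(236,100): row=0b11101100, col=0b1100100, row AND col = 0b1100100 = 100; 100 == 100 -> filled
(169,173): col outside [0, 169] -> not filled
(86,20): row=0b1010110, col=0b10100, row AND col = 0b10100 = 20; 20 == 20 -> filled
(42,35): row=0b101010, col=0b100011, row AND col = 0b100010 = 34; 34 != 35 -> empty
(66,0): row=0b1000010, col=0b0, row AND col = 0b0 = 0; 0 == 0 -> filled
(114,48): row=0b1110010, col=0b110000, row AND col = 0b110000 = 48; 48 == 48 -> filled
(35,19): row=0b100011, col=0b10011, row AND col = 0b11 = 3; 3 != 19 -> empty
(157,7): row=0b10011101, col=0b111, row AND col = 0b101 = 5; 5 != 7 -> empty
(241,113): row=0b11110001, col=0b1110001, row AND col = 0b1110001 = 113; 113 == 113 -> filled

Answer: no yes no yes no yes no yes yes no no yes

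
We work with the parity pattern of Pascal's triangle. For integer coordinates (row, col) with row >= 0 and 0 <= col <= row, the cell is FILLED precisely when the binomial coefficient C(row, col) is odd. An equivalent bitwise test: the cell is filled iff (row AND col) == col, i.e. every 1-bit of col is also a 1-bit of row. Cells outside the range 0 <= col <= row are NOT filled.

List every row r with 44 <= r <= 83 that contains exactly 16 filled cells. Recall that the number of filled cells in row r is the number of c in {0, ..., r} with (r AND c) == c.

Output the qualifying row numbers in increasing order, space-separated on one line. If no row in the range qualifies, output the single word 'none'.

Answer: 45 46 51 53 54 57 58 60 71 75 77 78 83

Derivation:
Row r has 2^popcount(r) filled cells, so we need popcount(r) = log2(16) = 4.
Scan r = 44..83 and keep those with exactly 4 one-bits:
r=44=101100 popcount=3 -> skip
r=45=101101 popcount=4 -> KEEP
r=46=101110 popcount=4 -> KEEP
r=47=101111 popcount=5 -> skip
r=48=110000 popcount=2 -> skip
r=49=110001 popcount=3 -> skip
r=50=110010 popcount=3 -> skip
r=51=110011 popcount=4 -> KEEP
r=52=110100 popcount=3 -> skip
r=53=110101 popcount=4 -> KEEP
r=54=110110 popcount=4 -> KEEP
r=55=110111 popcount=5 -> skip
r=56=111000 popcount=3 -> skip
r=57=111001 popcount=4 -> KEEP
r=58=111010 popcount=4 -> KEEP
r=59=111011 popcount=5 -> skip
r=60=111100 popcount=4 -> KEEP
r=61=111101 popcount=5 -> skip
r=62=111110 popcount=5 -> skip
r=63=111111 popcount=6 -> skip
r=64=1000000 popcount=1 -> skip
r=65=1000001 popcount=2 -> skip
r=66=1000010 popcount=2 -> skip
r=67=1000011 popcount=3 -> skip
r=68=1000100 popcount=2 -> skip
r=69=1000101 popcount=3 -> skip
r=70=1000110 popcount=3 -> skip
r=71=1000111 popcount=4 -> KEEP
r=72=1001000 popcount=2 -> skip
r=73=1001001 popcount=3 -> skip
r=74=1001010 popcount=3 -> skip
r=75=1001011 popcount=4 -> KEEP
r=76=1001100 popcount=3 -> skip
r=77=1001101 popcount=4 -> KEEP
r=78=1001110 popcount=4 -> KEEP
r=79=1001111 popcount=5 -> skip
r=80=1010000 popcount=2 -> skip
r=81=1010001 popcount=3 -> skip
r=82=1010010 popcount=3 -> skip
r=83=1010011 popcount=4 -> KEEP
Kept rows: 45 46 51 53 54 57 58 60 71 75 77 78 83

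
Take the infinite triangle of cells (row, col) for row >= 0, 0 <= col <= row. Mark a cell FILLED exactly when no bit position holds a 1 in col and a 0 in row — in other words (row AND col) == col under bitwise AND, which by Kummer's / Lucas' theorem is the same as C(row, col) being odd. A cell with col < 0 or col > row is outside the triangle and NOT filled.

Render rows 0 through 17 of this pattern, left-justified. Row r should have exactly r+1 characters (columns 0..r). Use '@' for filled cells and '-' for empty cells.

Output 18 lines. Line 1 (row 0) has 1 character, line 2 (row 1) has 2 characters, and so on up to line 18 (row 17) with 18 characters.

Answer: @
@@
@-@
@@@@
@---@
@@--@@
@-@-@-@
@@@@@@@@
@-------@
@@------@@
@-@-----@-@
@@@@----@@@@
@---@---@---@
@@--@@--@@--@@
@-@-@-@-@-@-@-@
@@@@@@@@@@@@@@@@
@---------------@
@@--------------@@

Derivation:
r0=0: @
r1=1: @@
r2=10: @-@
r3=11: @@@@
r4=100: @---@
r5=101: @@--@@
r6=110: @-@-@-@
r7=111: @@@@@@@@
r8=1000: @-------@
r9=1001: @@------@@
r10=1010: @-@-----@-@
r11=1011: @@@@----@@@@
r12=1100: @---@---@---@
r13=1101: @@--@@--@@--@@
r14=1110: @-@-@-@-@-@-@-@
r15=1111: @@@@@@@@@@@@@@@@
r16=10000: @---------------@
r17=10001: @@--------------@@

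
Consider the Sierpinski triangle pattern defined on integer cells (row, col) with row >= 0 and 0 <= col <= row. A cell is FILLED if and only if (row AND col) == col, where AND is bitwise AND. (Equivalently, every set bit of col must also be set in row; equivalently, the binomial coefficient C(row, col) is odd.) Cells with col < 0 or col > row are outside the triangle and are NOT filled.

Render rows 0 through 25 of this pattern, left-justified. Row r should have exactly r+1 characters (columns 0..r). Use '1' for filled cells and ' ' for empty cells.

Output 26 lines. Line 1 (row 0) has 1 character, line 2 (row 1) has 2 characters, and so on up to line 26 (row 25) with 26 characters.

Answer: 1
11
1 1
1111
1   1
11  11
1 1 1 1
11111111
1       1
11      11
1 1     1 1
1111    1111
1   1   1   1
11  11  11  11
1 1 1 1 1 1 1 1
1111111111111111
1               1
11              11
1 1             1 1
1111            1111
1   1           1   1
11  11          11  11
1 1 1 1         1 1 1 1
11111111        11111111
1       1       1       1
11      11      11      11

Derivation:
r0=0: 1
r1=1: 11
r2=10: 1 1
r3=11: 1111
r4=100: 1   1
r5=101: 11  11
r6=110: 1 1 1 1
r7=111: 11111111
r8=1000: 1       1
r9=1001: 11      11
r10=1010: 1 1     1 1
r11=1011: 1111    1111
r12=1100: 1   1   1   1
r13=1101: 11  11  11  11
r14=1110: 1 1 1 1 1 1 1 1
r15=1111: 1111111111111111
r16=10000: 1               1
r17=10001: 11              11
r18=10010: 1 1             1 1
r19=10011: 1111            1111
r20=10100: 1   1           1   1
r21=10101: 11  11          11  11
r22=10110: 1 1 1 1         1 1 1 1
r23=10111: 11111111        11111111
r24=11000: 1       1       1       1
r25=11001: 11      11      11      11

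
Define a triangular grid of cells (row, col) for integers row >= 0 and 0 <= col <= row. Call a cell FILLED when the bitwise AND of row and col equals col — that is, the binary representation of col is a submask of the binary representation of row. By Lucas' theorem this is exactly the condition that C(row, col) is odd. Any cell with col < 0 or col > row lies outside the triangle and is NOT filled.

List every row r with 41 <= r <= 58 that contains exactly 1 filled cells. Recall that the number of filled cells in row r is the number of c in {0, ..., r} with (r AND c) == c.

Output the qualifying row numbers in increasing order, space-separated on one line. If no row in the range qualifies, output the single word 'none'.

Answer: none

Derivation:
Row r has 2^popcount(r) filled cells, so we need popcount(r) = log2(1) = 0.
Scan r = 41..58 and keep those with exactly 0 one-bits:
r=41=101001 popcount=3 -> skip
r=42=101010 popcount=3 -> skip
r=43=101011 popcount=4 -> skip
r=44=101100 popcount=3 -> skip
r=45=101101 popcount=4 -> skip
r=46=101110 popcount=4 -> skip
r=47=101111 popcount=5 -> skip
r=48=110000 popcount=2 -> skip
r=49=110001 popcount=3 -> skip
r=50=110010 popcount=3 -> skip
r=51=110011 popcount=4 -> skip
r=52=110100 popcount=3 -> skip
r=53=110101 popcount=4 -> skip
r=54=110110 popcount=4 -> skip
r=55=110111 popcount=5 -> skip
r=56=111000 popcount=3 -> skip
r=57=111001 popcount=4 -> skip
r=58=111010 popcount=4 -> skip
Kept rows: none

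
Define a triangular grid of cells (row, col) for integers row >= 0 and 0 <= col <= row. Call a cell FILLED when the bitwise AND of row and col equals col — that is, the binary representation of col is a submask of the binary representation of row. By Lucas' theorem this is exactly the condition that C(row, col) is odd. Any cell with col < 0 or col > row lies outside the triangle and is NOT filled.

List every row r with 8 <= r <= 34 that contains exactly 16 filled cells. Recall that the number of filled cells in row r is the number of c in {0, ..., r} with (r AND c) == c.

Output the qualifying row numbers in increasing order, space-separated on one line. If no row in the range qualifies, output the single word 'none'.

Row r has 2^popcount(r) filled cells, so we need popcount(r) = log2(16) = 4.
Scan r = 8..34 and keep those with exactly 4 one-bits:
r=8=1000 popcount=1 -> skip
r=9=1001 popcount=2 -> skip
r=10=1010 popcount=2 -> skip
r=11=1011 popcount=3 -> skip
r=12=1100 popcount=2 -> skip
r=13=1101 popcount=3 -> skip
r=14=1110 popcount=3 -> skip
r=15=1111 popcount=4 -> KEEP
r=16=10000 popcount=1 -> skip
r=17=10001 popcount=2 -> skip
r=18=10010 popcount=2 -> skip
r=19=10011 popcount=3 -> skip
r=20=10100 popcount=2 -> skip
r=21=10101 popcount=3 -> skip
r=22=10110 popcount=3 -> skip
r=23=10111 popcount=4 -> KEEP
r=24=11000 popcount=2 -> skip
r=25=11001 popcount=3 -> skip
r=26=11010 popcount=3 -> skip
r=27=11011 popcount=4 -> KEEP
r=28=11100 popcount=3 -> skip
r=29=11101 popcount=4 -> KEEP
r=30=11110 popcount=4 -> KEEP
r=31=11111 popcount=5 -> skip
r=32=100000 popcount=1 -> skip
r=33=100001 popcount=2 -> skip
r=34=100010 popcount=2 -> skip
Kept rows: 15 23 27 29 30

Answer: 15 23 27 29 30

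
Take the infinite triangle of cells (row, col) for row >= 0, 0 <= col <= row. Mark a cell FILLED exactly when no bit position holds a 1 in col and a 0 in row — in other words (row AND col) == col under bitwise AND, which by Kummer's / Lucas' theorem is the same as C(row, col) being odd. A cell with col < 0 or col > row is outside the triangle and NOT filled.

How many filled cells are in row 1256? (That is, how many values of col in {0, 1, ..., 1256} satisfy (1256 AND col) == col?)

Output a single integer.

1256 in binary = 10011101000
popcount(1256) = number of 1-bits in 10011101000 = 5
A col c satisfies (1256 AND c) == c iff every set bit of c is also set in 1256; each of the 5 set bits of 1256 can independently be on or off in c.
count = 2^5 = 32

Answer: 32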